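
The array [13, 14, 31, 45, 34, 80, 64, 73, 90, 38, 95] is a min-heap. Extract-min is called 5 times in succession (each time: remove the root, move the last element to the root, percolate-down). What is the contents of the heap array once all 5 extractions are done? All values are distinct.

[45, 73, 64, 95, 90, 80]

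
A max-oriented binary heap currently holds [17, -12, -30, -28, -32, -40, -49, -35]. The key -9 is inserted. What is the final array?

[17, -9, -30, -12, -32, -40, -49, -35, -28]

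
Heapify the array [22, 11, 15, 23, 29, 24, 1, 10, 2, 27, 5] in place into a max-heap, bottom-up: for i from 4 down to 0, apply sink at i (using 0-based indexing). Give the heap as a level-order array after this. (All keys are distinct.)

sift down from index 4: already satisfies heap property
sift down from index 3: already satisfies heap property
sift down from index 2:
  15 vs larger child 24 at index 5, swap → [22, 11, 24, 23, 29, 15, 1, 10, 2, 27, 5]
sift down from index 1:
  11 vs larger child 29 at index 4, swap → [22, 29, 24, 23, 11, 15, 1, 10, 2, 27, 5]
  11 vs larger child 27 at index 9, swap → [22, 29, 24, 23, 27, 15, 1, 10, 2, 11, 5]
sift down from index 0:
  22 vs larger child 29 at index 1, swap → [29, 22, 24, 23, 27, 15, 1, 10, 2, 11, 5]
  22 vs larger child 27 at index 4, swap → [29, 27, 24, 23, 22, 15, 1, 10, 2, 11, 5]

[29, 27, 24, 23, 22, 15, 1, 10, 2, 11, 5]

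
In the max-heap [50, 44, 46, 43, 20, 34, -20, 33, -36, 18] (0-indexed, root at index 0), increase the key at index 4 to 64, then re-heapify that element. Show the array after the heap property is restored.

set index 4 from 20 to 64 → [50, 44, 46, 43, 64, 34, -20, 33, -36, 18]
64 > parent 44 at index 1, swap → [50, 64, 46, 43, 44, 34, -20, 33, -36, 18]
64 > parent 50 at index 0, swap → [64, 50, 46, 43, 44, 34, -20, 33, -36, 18]

[64, 50, 46, 43, 44, 34, -20, 33, -36, 18]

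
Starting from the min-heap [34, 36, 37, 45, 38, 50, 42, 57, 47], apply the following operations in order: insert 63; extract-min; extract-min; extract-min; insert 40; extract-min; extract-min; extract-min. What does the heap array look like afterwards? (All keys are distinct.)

[45, 50, 47, 57, 63]

insert 63:
  append 63 at index 9 → [34, 36, 37, 45, 38, 50, 42, 57, 47, 63] (no swap needed)
extract-min → returns 34:
  remove root 34; move last element 63 to root → [63, 36, 37, 45, 38, 50, 42, 57, 47]
  63 vs smaller child 36 at index 1, swap → [36, 63, 37, 45, 38, 50, 42, 57, 47]
  63 vs smaller child 38 at index 4, swap → [36, 38, 37, 45, 63, 50, 42, 57, 47]
extract-min → returns 36:
  remove root 36; move last element 47 to root → [47, 38, 37, 45, 63, 50, 42, 57]
  47 vs smaller child 37 at index 2, swap → [37, 38, 47, 45, 63, 50, 42, 57]
  47 vs smaller child 42 at index 6, swap → [37, 38, 42, 45, 63, 50, 47, 57]
extract-min → returns 37:
  remove root 37; move last element 57 to root → [57, 38, 42, 45, 63, 50, 47]
  57 vs smaller child 38 at index 1, swap → [38, 57, 42, 45, 63, 50, 47]
  57 vs smaller child 45 at index 3, swap → [38, 45, 42, 57, 63, 50, 47]
insert 40:
  append 40 at index 7 → [38, 45, 42, 57, 63, 50, 47, 40]
  40 < parent 57 at index 3, swap → [38, 45, 42, 40, 63, 50, 47, 57]
  40 < parent 45 at index 1, swap → [38, 40, 42, 45, 63, 50, 47, 57]
extract-min → returns 38:
  remove root 38; move last element 57 to root → [57, 40, 42, 45, 63, 50, 47]
  57 vs smaller child 40 at index 1, swap → [40, 57, 42, 45, 63, 50, 47]
  57 vs smaller child 45 at index 3, swap → [40, 45, 42, 57, 63, 50, 47]
extract-min → returns 40:
  remove root 40; move last element 47 to root → [47, 45, 42, 57, 63, 50]
  47 vs smaller child 42 at index 2, swap → [42, 45, 47, 57, 63, 50]
extract-min → returns 42:
  remove root 42; move last element 50 to root → [50, 45, 47, 57, 63]
  50 vs smaller child 45 at index 1, swap → [45, 50, 47, 57, 63]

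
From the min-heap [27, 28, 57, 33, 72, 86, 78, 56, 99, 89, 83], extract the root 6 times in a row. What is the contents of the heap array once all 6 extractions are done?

[78, 83, 86, 89, 99]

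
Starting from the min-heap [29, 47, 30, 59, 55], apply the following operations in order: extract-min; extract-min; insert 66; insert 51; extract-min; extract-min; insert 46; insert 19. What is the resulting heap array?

[19, 46, 66, 59, 55]

extract-min → returns 29:
  remove root 29; move last element 55 to root → [55, 47, 30, 59]
  55 vs smaller child 30 at index 2, swap → [30, 47, 55, 59]
extract-min → returns 30:
  remove root 30; move last element 59 to root → [59, 47, 55]
  59 vs smaller child 47 at index 1, swap → [47, 59, 55]
insert 66:
  append 66 at index 3 → [47, 59, 55, 66] (no swap needed)
insert 51:
  append 51 at index 4 → [47, 59, 55, 66, 51]
  51 < parent 59 at index 1, swap → [47, 51, 55, 66, 59]
extract-min → returns 47:
  remove root 47; move last element 59 to root → [59, 51, 55, 66]
  59 vs smaller child 51 at index 1, swap → [51, 59, 55, 66]
extract-min → returns 51:
  remove root 51; move last element 66 to root → [66, 59, 55]
  66 vs smaller child 55 at index 2, swap → [55, 59, 66]
insert 46:
  append 46 at index 3 → [55, 59, 66, 46]
  46 < parent 59 at index 1, swap → [55, 46, 66, 59]
  46 < parent 55 at index 0, swap → [46, 55, 66, 59]
insert 19:
  append 19 at index 4 → [46, 55, 66, 59, 19]
  19 < parent 55 at index 1, swap → [46, 19, 66, 59, 55]
  19 < parent 46 at index 0, swap → [19, 46, 66, 59, 55]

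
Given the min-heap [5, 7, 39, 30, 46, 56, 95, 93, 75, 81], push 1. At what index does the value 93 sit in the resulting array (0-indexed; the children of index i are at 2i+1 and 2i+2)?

append 1 at index 10 → [5, 7, 39, 30, 46, 56, 95, 93, 75, 81, 1]
1 < parent 46 at index 4, swap → [5, 7, 39, 30, 1, 56, 95, 93, 75, 81, 46]
1 < parent 7 at index 1, swap → [5, 1, 39, 30, 7, 56, 95, 93, 75, 81, 46]
1 < parent 5 at index 0, swap → [1, 5, 39, 30, 7, 56, 95, 93, 75, 81, 46]
resulting array: [1, 5, 39, 30, 7, 56, 95, 93, 75, 81, 46]

7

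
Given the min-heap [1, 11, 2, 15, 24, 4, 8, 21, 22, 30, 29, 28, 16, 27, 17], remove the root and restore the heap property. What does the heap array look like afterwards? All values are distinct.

[2, 11, 4, 15, 24, 16, 8, 21, 22, 30, 29, 28, 17, 27]

remove root 1; move last element 17 to root → [17, 11, 2, 15, 24, 4, 8, 21, 22, 30, 29, 28, 16, 27]
17 vs smaller child 2 at index 2, swap → [2, 11, 17, 15, 24, 4, 8, 21, 22, 30, 29, 28, 16, 27]
17 vs smaller child 4 at index 5, swap → [2, 11, 4, 15, 24, 17, 8, 21, 22, 30, 29, 28, 16, 27]
17 vs smaller child 16 at index 12, swap → [2, 11, 4, 15, 24, 16, 8, 21, 22, 30, 29, 28, 17, 27]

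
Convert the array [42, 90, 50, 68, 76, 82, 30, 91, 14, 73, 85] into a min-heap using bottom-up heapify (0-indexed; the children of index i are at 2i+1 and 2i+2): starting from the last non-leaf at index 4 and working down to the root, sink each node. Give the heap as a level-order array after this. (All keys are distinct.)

[14, 42, 30, 68, 73, 82, 50, 91, 90, 76, 85]

sift down from index 4:
  76 vs smaller child 73 at index 9, swap → [42, 90, 50, 68, 73, 82, 30, 91, 14, 76, 85]
sift down from index 3:
  68 vs smaller child 14 at index 8, swap → [42, 90, 50, 14, 73, 82, 30, 91, 68, 76, 85]
sift down from index 2:
  50 vs smaller child 30 at index 6, swap → [42, 90, 30, 14, 73, 82, 50, 91, 68, 76, 85]
sift down from index 1:
  90 vs smaller child 14 at index 3, swap → [42, 14, 30, 90, 73, 82, 50, 91, 68, 76, 85]
  90 vs smaller child 68 at index 8, swap → [42, 14, 30, 68, 73, 82, 50, 91, 90, 76, 85]
sift down from index 0:
  42 vs smaller child 14 at index 1, swap → [14, 42, 30, 68, 73, 82, 50, 91, 90, 76, 85]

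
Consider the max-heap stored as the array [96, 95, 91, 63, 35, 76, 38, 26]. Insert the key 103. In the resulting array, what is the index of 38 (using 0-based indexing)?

6

append 103 at index 8 → [96, 95, 91, 63, 35, 76, 38, 26, 103]
103 > parent 63 at index 3, swap → [96, 95, 91, 103, 35, 76, 38, 26, 63]
103 > parent 95 at index 1, swap → [96, 103, 91, 95, 35, 76, 38, 26, 63]
103 > parent 96 at index 0, swap → [103, 96, 91, 95, 35, 76, 38, 26, 63]
resulting array: [103, 96, 91, 95, 35, 76, 38, 26, 63]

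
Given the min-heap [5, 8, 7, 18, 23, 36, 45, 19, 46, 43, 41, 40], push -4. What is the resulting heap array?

[-4, 8, 5, 18, 23, 7, 45, 19, 46, 43, 41, 40, 36]

append -4 at index 12 → [5, 8, 7, 18, 23, 36, 45, 19, 46, 43, 41, 40, -4]
-4 < parent 36 at index 5, swap → [5, 8, 7, 18, 23, -4, 45, 19, 46, 43, 41, 40, 36]
-4 < parent 7 at index 2, swap → [5, 8, -4, 18, 23, 7, 45, 19, 46, 43, 41, 40, 36]
-4 < parent 5 at index 0, swap → [-4, 8, 5, 18, 23, 7, 45, 19, 46, 43, 41, 40, 36]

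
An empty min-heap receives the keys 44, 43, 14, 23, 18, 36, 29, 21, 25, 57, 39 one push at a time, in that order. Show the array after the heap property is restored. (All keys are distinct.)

[14, 18, 29, 21, 23, 43, 36, 44, 25, 57, 39]

Insert 44:
  append 44 at index 0 → [44] (no swap needed)
Insert 43:
  append 43 at index 1 → [44, 43]
  43 < parent 44 at index 0, swap → [43, 44]
Insert 14:
  append 14 at index 2 → [43, 44, 14]
  14 < parent 43 at index 0, swap → [14, 44, 43]
Insert 23:
  append 23 at index 3 → [14, 44, 43, 23]
  23 < parent 44 at index 1, swap → [14, 23, 43, 44]
Insert 18:
  append 18 at index 4 → [14, 23, 43, 44, 18]
  18 < parent 23 at index 1, swap → [14, 18, 43, 44, 23]
Insert 36:
  append 36 at index 5 → [14, 18, 43, 44, 23, 36]
  36 < parent 43 at index 2, swap → [14, 18, 36, 44, 23, 43]
Insert 29:
  append 29 at index 6 → [14, 18, 36, 44, 23, 43, 29]
  29 < parent 36 at index 2, swap → [14, 18, 29, 44, 23, 43, 36]
Insert 21:
  append 21 at index 7 → [14, 18, 29, 44, 23, 43, 36, 21]
  21 < parent 44 at index 3, swap → [14, 18, 29, 21, 23, 43, 36, 44]
Insert 25:
  append 25 at index 8 → [14, 18, 29, 21, 23, 43, 36, 44, 25] (no swap needed)
Insert 57:
  append 57 at index 9 → [14, 18, 29, 21, 23, 43, 36, 44, 25, 57] (no swap needed)
Insert 39:
  append 39 at index 10 → [14, 18, 29, 21, 23, 43, 36, 44, 25, 57, 39] (no swap needed)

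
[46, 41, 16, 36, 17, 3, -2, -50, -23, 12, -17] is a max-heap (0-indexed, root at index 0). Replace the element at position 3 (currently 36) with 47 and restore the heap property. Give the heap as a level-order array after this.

set index 3 from 36 to 47 → [46, 41, 16, 47, 17, 3, -2, -50, -23, 12, -17]
47 > parent 41 at index 1, swap → [46, 47, 16, 41, 17, 3, -2, -50, -23, 12, -17]
47 > parent 46 at index 0, swap → [47, 46, 16, 41, 17, 3, -2, -50, -23, 12, -17]

[47, 46, 16, 41, 17, 3, -2, -50, -23, 12, -17]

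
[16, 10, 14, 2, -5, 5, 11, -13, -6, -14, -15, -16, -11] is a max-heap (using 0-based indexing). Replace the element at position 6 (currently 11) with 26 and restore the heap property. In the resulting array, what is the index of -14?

9

set index 6 from 11 to 26 → [16, 10, 14, 2, -5, 5, 26, -13, -6, -14, -15, -16, -11]
26 > parent 14 at index 2, swap → [16, 10, 26, 2, -5, 5, 14, -13, -6, -14, -15, -16, -11]
26 > parent 16 at index 0, swap → [26, 10, 16, 2, -5, 5, 14, -13, -6, -14, -15, -16, -11]
resulting array: [26, 10, 16, 2, -5, 5, 14, -13, -6, -14, -15, -16, -11]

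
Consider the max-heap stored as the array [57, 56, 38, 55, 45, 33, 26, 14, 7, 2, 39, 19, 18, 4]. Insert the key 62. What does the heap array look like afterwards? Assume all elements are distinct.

append 62 at index 14 → [57, 56, 38, 55, 45, 33, 26, 14, 7, 2, 39, 19, 18, 4, 62]
62 > parent 26 at index 6, swap → [57, 56, 38, 55, 45, 33, 62, 14, 7, 2, 39, 19, 18, 4, 26]
62 > parent 38 at index 2, swap → [57, 56, 62, 55, 45, 33, 38, 14, 7, 2, 39, 19, 18, 4, 26]
62 > parent 57 at index 0, swap → [62, 56, 57, 55, 45, 33, 38, 14, 7, 2, 39, 19, 18, 4, 26]

[62, 56, 57, 55, 45, 33, 38, 14, 7, 2, 39, 19, 18, 4, 26]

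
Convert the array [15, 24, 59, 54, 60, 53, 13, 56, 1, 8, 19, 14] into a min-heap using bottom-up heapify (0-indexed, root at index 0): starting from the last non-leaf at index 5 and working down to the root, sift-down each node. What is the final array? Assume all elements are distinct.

[1, 8, 13, 24, 15, 14, 59, 56, 54, 60, 19, 53]

sift down from index 5:
  53 vs only child 14 at index 11, swap → [15, 24, 59, 54, 60, 14, 13, 56, 1, 8, 19, 53]
sift down from index 4:
  60 vs smaller child 8 at index 9, swap → [15, 24, 59, 54, 8, 14, 13, 56, 1, 60, 19, 53]
sift down from index 3:
  54 vs smaller child 1 at index 8, swap → [15, 24, 59, 1, 8, 14, 13, 56, 54, 60, 19, 53]
sift down from index 2:
  59 vs smaller child 13 at index 6, swap → [15, 24, 13, 1, 8, 14, 59, 56, 54, 60, 19, 53]
sift down from index 1:
  24 vs smaller child 1 at index 3, swap → [15, 1, 13, 24, 8, 14, 59, 56, 54, 60, 19, 53]
sift down from index 0:
  15 vs smaller child 1 at index 1, swap → [1, 15, 13, 24, 8, 14, 59, 56, 54, 60, 19, 53]
  15 vs smaller child 8 at index 4, swap → [1, 8, 13, 24, 15, 14, 59, 56, 54, 60, 19, 53]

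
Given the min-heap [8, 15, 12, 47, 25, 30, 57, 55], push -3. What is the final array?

append -3 at index 8 → [8, 15, 12, 47, 25, 30, 57, 55, -3]
-3 < parent 47 at index 3, swap → [8, 15, 12, -3, 25, 30, 57, 55, 47]
-3 < parent 15 at index 1, swap → [8, -3, 12, 15, 25, 30, 57, 55, 47]
-3 < parent 8 at index 0, swap → [-3, 8, 12, 15, 25, 30, 57, 55, 47]

[-3, 8, 12, 15, 25, 30, 57, 55, 47]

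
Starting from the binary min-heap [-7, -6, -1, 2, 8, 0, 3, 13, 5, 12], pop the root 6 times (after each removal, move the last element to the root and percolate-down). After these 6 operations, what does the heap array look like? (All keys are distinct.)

extract-min #1 returns -7:
  remove root -7; move last element 12 to root → [12, -6, -1, 2, 8, 0, 3, 13, 5]
  12 vs smaller child -6 at index 1, swap → [-6, 12, -1, 2, 8, 0, 3, 13, 5]
  12 vs smaller child 2 at index 3, swap → [-6, 2, -1, 12, 8, 0, 3, 13, 5]
  12 vs smaller child 5 at index 8, swap → [-6, 2, -1, 5, 8, 0, 3, 13, 12]
extract-min #2 returns -6:
  remove root -6; move last element 12 to root → [12, 2, -1, 5, 8, 0, 3, 13]
  12 vs smaller child -1 at index 2, swap → [-1, 2, 12, 5, 8, 0, 3, 13]
  12 vs smaller child 0 at index 5, swap → [-1, 2, 0, 5, 8, 12, 3, 13]
extract-min #3 returns -1:
  remove root -1; move last element 13 to root → [13, 2, 0, 5, 8, 12, 3]
  13 vs smaller child 0 at index 2, swap → [0, 2, 13, 5, 8, 12, 3]
  13 vs smaller child 3 at index 6, swap → [0, 2, 3, 5, 8, 12, 13]
extract-min #4 returns 0:
  remove root 0; move last element 13 to root → [13, 2, 3, 5, 8, 12]
  13 vs smaller child 2 at index 1, swap → [2, 13, 3, 5, 8, 12]
  13 vs smaller child 5 at index 3, swap → [2, 5, 3, 13, 8, 12]
extract-min #5 returns 2:
  remove root 2; move last element 12 to root → [12, 5, 3, 13, 8]
  12 vs smaller child 3 at index 2, swap → [3, 5, 12, 13, 8]
extract-min #6 returns 3:
  remove root 3; move last element 8 to root → [8, 5, 12, 13]
  8 vs smaller child 5 at index 1, swap → [5, 8, 12, 13]

[5, 8, 12, 13]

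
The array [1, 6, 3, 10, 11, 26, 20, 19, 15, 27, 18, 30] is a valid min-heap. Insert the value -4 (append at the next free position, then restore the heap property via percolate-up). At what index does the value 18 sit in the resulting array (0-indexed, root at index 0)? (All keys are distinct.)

10

append -4 at index 12 → [1, 6, 3, 10, 11, 26, 20, 19, 15, 27, 18, 30, -4]
-4 < parent 26 at index 5, swap → [1, 6, 3, 10, 11, -4, 20, 19, 15, 27, 18, 30, 26]
-4 < parent 3 at index 2, swap → [1, 6, -4, 10, 11, 3, 20, 19, 15, 27, 18, 30, 26]
-4 < parent 1 at index 0, swap → [-4, 6, 1, 10, 11, 3, 20, 19, 15, 27, 18, 30, 26]
resulting array: [-4, 6, 1, 10, 11, 3, 20, 19, 15, 27, 18, 30, 26]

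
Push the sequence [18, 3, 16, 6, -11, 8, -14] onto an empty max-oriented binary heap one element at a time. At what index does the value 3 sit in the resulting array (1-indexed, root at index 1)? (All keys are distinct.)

Insert 18:
  append 18 at index 1 → [18] (no swap needed)
Insert 3:
  append 3 at index 2 → [18, 3] (no swap needed)
Insert 16:
  append 16 at index 3 → [18, 3, 16] (no swap needed)
Insert 6:
  append 6 at index 4 → [18, 3, 16, 6]
  6 > parent 3 at index 2, swap → [18, 6, 16, 3]
Insert -11:
  append -11 at index 5 → [18, 6, 16, 3, -11] (no swap needed)
Insert 8:
  append 8 at index 6 → [18, 6, 16, 3, -11, 8] (no swap needed)
Insert -14:
  append -14 at index 7 → [18, 6, 16, 3, -11, 8, -14] (no swap needed)
resulting array: [18, 6, 16, 3, -11, 8, -14]

4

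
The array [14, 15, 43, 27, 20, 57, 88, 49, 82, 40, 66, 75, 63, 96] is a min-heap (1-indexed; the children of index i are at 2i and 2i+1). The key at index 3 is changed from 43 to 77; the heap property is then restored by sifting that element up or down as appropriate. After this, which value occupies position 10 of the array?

set index 3 from 43 to 77 → [14, 15, 77, 27, 20, 57, 88, 49, 82, 40, 66, 75, 63, 96]
77 vs smaller child 57 at index 6, swap → [14, 15, 57, 27, 20, 77, 88, 49, 82, 40, 66, 75, 63, 96]
77 vs smaller child 63 at index 13, swap → [14, 15, 57, 27, 20, 63, 88, 49, 82, 40, 66, 75, 77, 96]
resulting array: [14, 15, 57, 27, 20, 63, 88, 49, 82, 40, 66, 75, 77, 96]

40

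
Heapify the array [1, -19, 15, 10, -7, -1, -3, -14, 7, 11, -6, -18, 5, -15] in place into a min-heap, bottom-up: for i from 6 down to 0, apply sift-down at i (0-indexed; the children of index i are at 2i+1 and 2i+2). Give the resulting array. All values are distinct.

sift down from index 6:
  -3 vs only child -15 at index 13, swap → [1, -19, 15, 10, -7, -1, -15, -14, 7, 11, -6, -18, 5, -3]
sift down from index 5:
  -1 vs smaller child -18 at index 11, swap → [1, -19, 15, 10, -7, -18, -15, -14, 7, 11, -6, -1, 5, -3]
sift down from index 4: already satisfies heap property
sift down from index 3:
  10 vs smaller child -14 at index 7, swap → [1, -19, 15, -14, -7, -18, -15, 10, 7, 11, -6, -1, 5, -3]
sift down from index 2:
  15 vs smaller child -18 at index 5, swap → [1, -19, -18, -14, -7, 15, -15, 10, 7, 11, -6, -1, 5, -3]
  15 vs smaller child -1 at index 11, swap → [1, -19, -18, -14, -7, -1, -15, 10, 7, 11, -6, 15, 5, -3]
sift down from index 1: already satisfies heap property
sift down from index 0:
  1 vs smaller child -19 at index 1, swap → [-19, 1, -18, -14, -7, -1, -15, 10, 7, 11, -6, 15, 5, -3]
  1 vs smaller child -14 at index 3, swap → [-19, -14, -18, 1, -7, -1, -15, 10, 7, 11, -6, 15, 5, -3]

[-19, -14, -18, 1, -7, -1, -15, 10, 7, 11, -6, 15, 5, -3]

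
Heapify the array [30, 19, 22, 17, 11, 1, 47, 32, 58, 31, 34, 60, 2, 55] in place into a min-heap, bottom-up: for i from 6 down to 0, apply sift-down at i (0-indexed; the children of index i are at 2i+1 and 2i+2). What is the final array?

[1, 11, 2, 17, 19, 22, 47, 32, 58, 31, 34, 60, 30, 55]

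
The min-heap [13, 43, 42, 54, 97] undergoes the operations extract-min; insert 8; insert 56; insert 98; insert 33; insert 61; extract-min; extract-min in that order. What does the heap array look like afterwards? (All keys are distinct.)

[42, 43, 56, 54, 61, 97, 98]

extract-min → returns 13:
  remove root 13; move last element 97 to root → [97, 43, 42, 54]
  97 vs smaller child 42 at index 2, swap → [42, 43, 97, 54]
insert 8:
  append 8 at index 4 → [42, 43, 97, 54, 8]
  8 < parent 43 at index 1, swap → [42, 8, 97, 54, 43]
  8 < parent 42 at index 0, swap → [8, 42, 97, 54, 43]
insert 56:
  append 56 at index 5 → [8, 42, 97, 54, 43, 56]
  56 < parent 97 at index 2, swap → [8, 42, 56, 54, 43, 97]
insert 98:
  append 98 at index 6 → [8, 42, 56, 54, 43, 97, 98] (no swap needed)
insert 33:
  append 33 at index 7 → [8, 42, 56, 54, 43, 97, 98, 33]
  33 < parent 54 at index 3, swap → [8, 42, 56, 33, 43, 97, 98, 54]
  33 < parent 42 at index 1, swap → [8, 33, 56, 42, 43, 97, 98, 54]
insert 61:
  append 61 at index 8 → [8, 33, 56, 42, 43, 97, 98, 54, 61] (no swap needed)
extract-min → returns 8:
  remove root 8; move last element 61 to root → [61, 33, 56, 42, 43, 97, 98, 54]
  61 vs smaller child 33 at index 1, swap → [33, 61, 56, 42, 43, 97, 98, 54]
  61 vs smaller child 42 at index 3, swap → [33, 42, 56, 61, 43, 97, 98, 54]
  61 vs only child 54 at index 7, swap → [33, 42, 56, 54, 43, 97, 98, 61]
extract-min → returns 33:
  remove root 33; move last element 61 to root → [61, 42, 56, 54, 43, 97, 98]
  61 vs smaller child 42 at index 1, swap → [42, 61, 56, 54, 43, 97, 98]
  61 vs smaller child 43 at index 4, swap → [42, 43, 56, 54, 61, 97, 98]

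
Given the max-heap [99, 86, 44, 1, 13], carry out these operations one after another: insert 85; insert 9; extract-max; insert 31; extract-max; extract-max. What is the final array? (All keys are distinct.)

insert 85:
  append 85 at index 5 → [99, 86, 44, 1, 13, 85]
  85 > parent 44 at index 2, swap → [99, 86, 85, 1, 13, 44]
insert 9:
  append 9 at index 6 → [99, 86, 85, 1, 13, 44, 9] (no swap needed)
extract-max → returns 99:
  remove root 99; move last element 9 to root → [9, 86, 85, 1, 13, 44]
  9 vs larger child 86 at index 1, swap → [86, 9, 85, 1, 13, 44]
  9 vs larger child 13 at index 4, swap → [86, 13, 85, 1, 9, 44]
insert 31:
  append 31 at index 6 → [86, 13, 85, 1, 9, 44, 31] (no swap needed)
extract-max → returns 86:
  remove root 86; move last element 31 to root → [31, 13, 85, 1, 9, 44]
  31 vs larger child 85 at index 2, swap → [85, 13, 31, 1, 9, 44]
  31 vs only child 44 at index 5, swap → [85, 13, 44, 1, 9, 31]
extract-max → returns 85:
  remove root 85; move last element 31 to root → [31, 13, 44, 1, 9]
  31 vs larger child 44 at index 2, swap → [44, 13, 31, 1, 9]

[44, 13, 31, 1, 9]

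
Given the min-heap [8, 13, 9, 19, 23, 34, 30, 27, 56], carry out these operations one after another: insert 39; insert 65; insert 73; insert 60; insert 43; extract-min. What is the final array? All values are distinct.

insert 39:
  append 39 at index 9 → [8, 13, 9, 19, 23, 34, 30, 27, 56, 39] (no swap needed)
insert 65:
  append 65 at index 10 → [8, 13, 9, 19, 23, 34, 30, 27, 56, 39, 65] (no swap needed)
insert 73:
  append 73 at index 11 → [8, 13, 9, 19, 23, 34, 30, 27, 56, 39, 65, 73] (no swap needed)
insert 60:
  append 60 at index 12 → [8, 13, 9, 19, 23, 34, 30, 27, 56, 39, 65, 73, 60] (no swap needed)
insert 43:
  append 43 at index 13 → [8, 13, 9, 19, 23, 34, 30, 27, 56, 39, 65, 73, 60, 43] (no swap needed)
extract-min → returns 8:
  remove root 8; move last element 43 to root → [43, 13, 9, 19, 23, 34, 30, 27, 56, 39, 65, 73, 60]
  43 vs smaller child 9 at index 2, swap → [9, 13, 43, 19, 23, 34, 30, 27, 56, 39, 65, 73, 60]
  43 vs smaller child 30 at index 6, swap → [9, 13, 30, 19, 23, 34, 43, 27, 56, 39, 65, 73, 60]

[9, 13, 30, 19, 23, 34, 43, 27, 56, 39, 65, 73, 60]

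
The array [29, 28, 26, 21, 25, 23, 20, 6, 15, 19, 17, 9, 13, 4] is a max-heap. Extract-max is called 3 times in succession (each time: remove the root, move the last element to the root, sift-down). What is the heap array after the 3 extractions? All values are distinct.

extract-max #1 returns 29:
  remove root 29; move last element 4 to root → [4, 28, 26, 21, 25, 23, 20, 6, 15, 19, 17, 9, 13]
  4 vs larger child 28 at index 1, swap → [28, 4, 26, 21, 25, 23, 20, 6, 15, 19, 17, 9, 13]
  4 vs larger child 25 at index 4, swap → [28, 25, 26, 21, 4, 23, 20, 6, 15, 19, 17, 9, 13]
  4 vs larger child 19 at index 9, swap → [28, 25, 26, 21, 19, 23, 20, 6, 15, 4, 17, 9, 13]
extract-max #2 returns 28:
  remove root 28; move last element 13 to root → [13, 25, 26, 21, 19, 23, 20, 6, 15, 4, 17, 9]
  13 vs larger child 26 at index 2, swap → [26, 25, 13, 21, 19, 23, 20, 6, 15, 4, 17, 9]
  13 vs larger child 23 at index 5, swap → [26, 25, 23, 21, 19, 13, 20, 6, 15, 4, 17, 9]
extract-max #3 returns 26:
  remove root 26; move last element 9 to root → [9, 25, 23, 21, 19, 13, 20, 6, 15, 4, 17]
  9 vs larger child 25 at index 1, swap → [25, 9, 23, 21, 19, 13, 20, 6, 15, 4, 17]
  9 vs larger child 21 at index 3, swap → [25, 21, 23, 9, 19, 13, 20, 6, 15, 4, 17]
  9 vs larger child 15 at index 8, swap → [25, 21, 23, 15, 19, 13, 20, 6, 9, 4, 17]

[25, 21, 23, 15, 19, 13, 20, 6, 9, 4, 17]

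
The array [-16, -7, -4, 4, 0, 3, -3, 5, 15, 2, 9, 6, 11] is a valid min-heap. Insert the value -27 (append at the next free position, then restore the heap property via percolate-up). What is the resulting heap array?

append -27 at index 13 → [-16, -7, -4, 4, 0, 3, -3, 5, 15, 2, 9, 6, 11, -27]
-27 < parent -3 at index 6, swap → [-16, -7, -4, 4, 0, 3, -27, 5, 15, 2, 9, 6, 11, -3]
-27 < parent -4 at index 2, swap → [-16, -7, -27, 4, 0, 3, -4, 5, 15, 2, 9, 6, 11, -3]
-27 < parent -16 at index 0, swap → [-27, -7, -16, 4, 0, 3, -4, 5, 15, 2, 9, 6, 11, -3]

[-27, -7, -16, 4, 0, 3, -4, 5, 15, 2, 9, 6, 11, -3]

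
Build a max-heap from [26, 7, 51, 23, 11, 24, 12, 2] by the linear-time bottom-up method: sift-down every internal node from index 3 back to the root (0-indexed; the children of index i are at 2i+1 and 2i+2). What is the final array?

[51, 23, 26, 7, 11, 24, 12, 2]

sift down from index 3: already satisfies heap property
sift down from index 2: already satisfies heap property
sift down from index 1:
  7 vs larger child 23 at index 3, swap → [26, 23, 51, 7, 11, 24, 12, 2]
sift down from index 0:
  26 vs larger child 51 at index 2, swap → [51, 23, 26, 7, 11, 24, 12, 2]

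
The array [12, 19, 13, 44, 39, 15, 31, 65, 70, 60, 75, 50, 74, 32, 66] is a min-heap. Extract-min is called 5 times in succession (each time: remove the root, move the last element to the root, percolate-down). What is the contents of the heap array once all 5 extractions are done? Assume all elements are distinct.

[32, 39, 50, 44, 60, 75, 66, 65, 70, 74]

extract-min #1 returns 12:
  remove root 12; move last element 66 to root → [66, 19, 13, 44, 39, 15, 31, 65, 70, 60, 75, 50, 74, 32]
  66 vs smaller child 13 at index 2, swap → [13, 19, 66, 44, 39, 15, 31, 65, 70, 60, 75, 50, 74, 32]
  66 vs smaller child 15 at index 5, swap → [13, 19, 15, 44, 39, 66, 31, 65, 70, 60, 75, 50, 74, 32]
  66 vs smaller child 50 at index 11, swap → [13, 19, 15, 44, 39, 50, 31, 65, 70, 60, 75, 66, 74, 32]
extract-min #2 returns 13:
  remove root 13; move last element 32 to root → [32, 19, 15, 44, 39, 50, 31, 65, 70, 60, 75, 66, 74]
  32 vs smaller child 15 at index 2, swap → [15, 19, 32, 44, 39, 50, 31, 65, 70, 60, 75, 66, 74]
  32 vs smaller child 31 at index 6, swap → [15, 19, 31, 44, 39, 50, 32, 65, 70, 60, 75, 66, 74]
extract-min #3 returns 15:
  remove root 15; move last element 74 to root → [74, 19, 31, 44, 39, 50, 32, 65, 70, 60, 75, 66]
  74 vs smaller child 19 at index 1, swap → [19, 74, 31, 44, 39, 50, 32, 65, 70, 60, 75, 66]
  74 vs smaller child 39 at index 4, swap → [19, 39, 31, 44, 74, 50, 32, 65, 70, 60, 75, 66]
  74 vs smaller child 60 at index 9, swap → [19, 39, 31, 44, 60, 50, 32, 65, 70, 74, 75, 66]
extract-min #4 returns 19:
  remove root 19; move last element 66 to root → [66, 39, 31, 44, 60, 50, 32, 65, 70, 74, 75]
  66 vs smaller child 31 at index 2, swap → [31, 39, 66, 44, 60, 50, 32, 65, 70, 74, 75]
  66 vs smaller child 32 at index 6, swap → [31, 39, 32, 44, 60, 50, 66, 65, 70, 74, 75]
extract-min #5 returns 31:
  remove root 31; move last element 75 to root → [75, 39, 32, 44, 60, 50, 66, 65, 70, 74]
  75 vs smaller child 32 at index 2, swap → [32, 39, 75, 44, 60, 50, 66, 65, 70, 74]
  75 vs smaller child 50 at index 5, swap → [32, 39, 50, 44, 60, 75, 66, 65, 70, 74]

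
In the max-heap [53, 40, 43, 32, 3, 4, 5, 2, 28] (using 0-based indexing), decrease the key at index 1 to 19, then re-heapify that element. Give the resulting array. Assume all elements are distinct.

[53, 32, 43, 28, 3, 4, 5, 2, 19]

set index 1 from 40 to 19 → [53, 19, 43, 32, 3, 4, 5, 2, 28]
19 vs larger child 32 at index 3, swap → [53, 32, 43, 19, 3, 4, 5, 2, 28]
19 vs larger child 28 at index 8, swap → [53, 32, 43, 28, 3, 4, 5, 2, 19]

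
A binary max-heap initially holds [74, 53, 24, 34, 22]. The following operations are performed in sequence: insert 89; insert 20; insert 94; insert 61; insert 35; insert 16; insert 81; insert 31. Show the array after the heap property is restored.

insert 89:
  append 89 at index 5 → [74, 53, 24, 34, 22, 89]
  89 > parent 24 at index 2, swap → [74, 53, 89, 34, 22, 24]
  89 > parent 74 at index 0, swap → [89, 53, 74, 34, 22, 24]
insert 20:
  append 20 at index 6 → [89, 53, 74, 34, 22, 24, 20] (no swap needed)
insert 94:
  append 94 at index 7 → [89, 53, 74, 34, 22, 24, 20, 94]
  94 > parent 34 at index 3, swap → [89, 53, 74, 94, 22, 24, 20, 34]
  94 > parent 53 at index 1, swap → [89, 94, 74, 53, 22, 24, 20, 34]
  94 > parent 89 at index 0, swap → [94, 89, 74, 53, 22, 24, 20, 34]
insert 61:
  append 61 at index 8 → [94, 89, 74, 53, 22, 24, 20, 34, 61]
  61 > parent 53 at index 3, swap → [94, 89, 74, 61, 22, 24, 20, 34, 53]
insert 35:
  append 35 at index 9 → [94, 89, 74, 61, 22, 24, 20, 34, 53, 35]
  35 > parent 22 at index 4, swap → [94, 89, 74, 61, 35, 24, 20, 34, 53, 22]
insert 16:
  append 16 at index 10 → [94, 89, 74, 61, 35, 24, 20, 34, 53, 22, 16] (no swap needed)
insert 81:
  append 81 at index 11 → [94, 89, 74, 61, 35, 24, 20, 34, 53, 22, 16, 81]
  81 > parent 24 at index 5, swap → [94, 89, 74, 61, 35, 81, 20, 34, 53, 22, 16, 24]
  81 > parent 74 at index 2, swap → [94, 89, 81, 61, 35, 74, 20, 34, 53, 22, 16, 24]
insert 31:
  append 31 at index 12 → [94, 89, 81, 61, 35, 74, 20, 34, 53, 22, 16, 24, 31] (no swap needed)

[94, 89, 81, 61, 35, 74, 20, 34, 53, 22, 16, 24, 31]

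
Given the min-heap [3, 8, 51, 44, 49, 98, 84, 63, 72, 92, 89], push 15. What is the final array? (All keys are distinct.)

[3, 8, 15, 44, 49, 51, 84, 63, 72, 92, 89, 98]

append 15 at index 11 → [3, 8, 51, 44, 49, 98, 84, 63, 72, 92, 89, 15]
15 < parent 98 at index 5, swap → [3, 8, 51, 44, 49, 15, 84, 63, 72, 92, 89, 98]
15 < parent 51 at index 2, swap → [3, 8, 15, 44, 49, 51, 84, 63, 72, 92, 89, 98]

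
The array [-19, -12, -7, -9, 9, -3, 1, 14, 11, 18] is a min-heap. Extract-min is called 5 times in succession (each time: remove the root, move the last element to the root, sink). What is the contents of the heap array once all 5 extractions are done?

[1, 9, 14, 11, 18]

extract-min #1 returns -19:
  remove root -19; move last element 18 to root → [18, -12, -7, -9, 9, -3, 1, 14, 11]
  18 vs smaller child -12 at index 1, swap → [-12, 18, -7, -9, 9, -3, 1, 14, 11]
  18 vs smaller child -9 at index 3, swap → [-12, -9, -7, 18, 9, -3, 1, 14, 11]
  18 vs smaller child 11 at index 8, swap → [-12, -9, -7, 11, 9, -3, 1, 14, 18]
extract-min #2 returns -12:
  remove root -12; move last element 18 to root → [18, -9, -7, 11, 9, -3, 1, 14]
  18 vs smaller child -9 at index 1, swap → [-9, 18, -7, 11, 9, -3, 1, 14]
  18 vs smaller child 9 at index 4, swap → [-9, 9, -7, 11, 18, -3, 1, 14]
extract-min #3 returns -9:
  remove root -9; move last element 14 to root → [14, 9, -7, 11, 18, -3, 1]
  14 vs smaller child -7 at index 2, swap → [-7, 9, 14, 11, 18, -3, 1]
  14 vs smaller child -3 at index 5, swap → [-7, 9, -3, 11, 18, 14, 1]
extract-min #4 returns -7:
  remove root -7; move last element 1 to root → [1, 9, -3, 11, 18, 14]
  1 vs smaller child -3 at index 2, swap → [-3, 9, 1, 11, 18, 14]
extract-min #5 returns -3:
  remove root -3; move last element 14 to root → [14, 9, 1, 11, 18]
  14 vs smaller child 1 at index 2, swap → [1, 9, 14, 11, 18]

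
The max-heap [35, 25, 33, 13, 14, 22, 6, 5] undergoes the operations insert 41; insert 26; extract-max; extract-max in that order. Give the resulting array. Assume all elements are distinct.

[33, 26, 22, 25, 14, 13, 6, 5]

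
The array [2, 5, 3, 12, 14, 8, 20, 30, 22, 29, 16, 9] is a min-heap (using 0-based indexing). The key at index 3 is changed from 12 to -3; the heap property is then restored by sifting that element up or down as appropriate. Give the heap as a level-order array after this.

[-3, 2, 3, 5, 14, 8, 20, 30, 22, 29, 16, 9]

set index 3 from 12 to -3 → [2, 5, 3, -3, 14, 8, 20, 30, 22, 29, 16, 9]
-3 < parent 5 at index 1, swap → [2, -3, 3, 5, 14, 8, 20, 30, 22, 29, 16, 9]
-3 < parent 2 at index 0, swap → [-3, 2, 3, 5, 14, 8, 20, 30, 22, 29, 16, 9]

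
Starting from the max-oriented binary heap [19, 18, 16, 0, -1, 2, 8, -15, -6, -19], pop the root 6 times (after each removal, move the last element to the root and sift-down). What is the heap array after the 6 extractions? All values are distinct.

[-1, -6, -15, -19]

extract-max #1 returns 19:
  remove root 19; move last element -19 to root → [-19, 18, 16, 0, -1, 2, 8, -15, -6]
  -19 vs larger child 18 at index 1, swap → [18, -19, 16, 0, -1, 2, 8, -15, -6]
  -19 vs larger child 0 at index 3, swap → [18, 0, 16, -19, -1, 2, 8, -15, -6]
  -19 vs larger child -6 at index 8, swap → [18, 0, 16, -6, -1, 2, 8, -15, -19]
extract-max #2 returns 18:
  remove root 18; move last element -19 to root → [-19, 0, 16, -6, -1, 2, 8, -15]
  -19 vs larger child 16 at index 2, swap → [16, 0, -19, -6, -1, 2, 8, -15]
  -19 vs larger child 8 at index 6, swap → [16, 0, 8, -6, -1, 2, -19, -15]
extract-max #3 returns 16:
  remove root 16; move last element -15 to root → [-15, 0, 8, -6, -1, 2, -19]
  -15 vs larger child 8 at index 2, swap → [8, 0, -15, -6, -1, 2, -19]
  -15 vs larger child 2 at index 5, swap → [8, 0, 2, -6, -1, -15, -19]
extract-max #4 returns 8:
  remove root 8; move last element -19 to root → [-19, 0, 2, -6, -1, -15]
  -19 vs larger child 2 at index 2, swap → [2, 0, -19, -6, -1, -15]
  -19 vs only child -15 at index 5, swap → [2, 0, -15, -6, -1, -19]
extract-max #5 returns 2:
  remove root 2; move last element -19 to root → [-19, 0, -15, -6, -1]
  -19 vs larger child 0 at index 1, swap → [0, -19, -15, -6, -1]
  -19 vs larger child -1 at index 4, swap → [0, -1, -15, -6, -19]
extract-max #6 returns 0:
  remove root 0; move last element -19 to root → [-19, -1, -15, -6]
  -19 vs larger child -1 at index 1, swap → [-1, -19, -15, -6]
  -19 vs only child -6 at index 3, swap → [-1, -6, -15, -19]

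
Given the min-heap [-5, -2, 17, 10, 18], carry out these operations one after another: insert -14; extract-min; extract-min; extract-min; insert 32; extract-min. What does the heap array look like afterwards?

[17, 18, 32]

insert -14:
  append -14 at index 5 → [-5, -2, 17, 10, 18, -14]
  -14 < parent 17 at index 2, swap → [-5, -2, -14, 10, 18, 17]
  -14 < parent -5 at index 0, swap → [-14, -2, -5, 10, 18, 17]
extract-min → returns -14:
  remove root -14; move last element 17 to root → [17, -2, -5, 10, 18]
  17 vs smaller child -5 at index 2, swap → [-5, -2, 17, 10, 18]
extract-min → returns -5:
  remove root -5; move last element 18 to root → [18, -2, 17, 10]
  18 vs smaller child -2 at index 1, swap → [-2, 18, 17, 10]
  18 vs only child 10 at index 3, swap → [-2, 10, 17, 18]
extract-min → returns -2:
  remove root -2; move last element 18 to root → [18, 10, 17]
  18 vs smaller child 10 at index 1, swap → [10, 18, 17]
insert 32:
  append 32 at index 3 → [10, 18, 17, 32] (no swap needed)
extract-min → returns 10:
  remove root 10; move last element 32 to root → [32, 18, 17]
  32 vs smaller child 17 at index 2, swap → [17, 18, 32]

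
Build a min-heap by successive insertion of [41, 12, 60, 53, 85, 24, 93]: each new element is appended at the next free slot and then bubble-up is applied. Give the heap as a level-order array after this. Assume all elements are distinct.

[12, 41, 24, 53, 85, 60, 93]

Insert 41:
  append 41 at index 0 → [41] (no swap needed)
Insert 12:
  append 12 at index 1 → [41, 12]
  12 < parent 41 at index 0, swap → [12, 41]
Insert 60:
  append 60 at index 2 → [12, 41, 60] (no swap needed)
Insert 53:
  append 53 at index 3 → [12, 41, 60, 53] (no swap needed)
Insert 85:
  append 85 at index 4 → [12, 41, 60, 53, 85] (no swap needed)
Insert 24:
  append 24 at index 5 → [12, 41, 60, 53, 85, 24]
  24 < parent 60 at index 2, swap → [12, 41, 24, 53, 85, 60]
Insert 93:
  append 93 at index 6 → [12, 41, 24, 53, 85, 60, 93] (no swap needed)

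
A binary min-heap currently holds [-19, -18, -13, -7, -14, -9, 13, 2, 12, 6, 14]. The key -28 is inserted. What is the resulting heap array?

[-28, -18, -19, -7, -14, -13, 13, 2, 12, 6, 14, -9]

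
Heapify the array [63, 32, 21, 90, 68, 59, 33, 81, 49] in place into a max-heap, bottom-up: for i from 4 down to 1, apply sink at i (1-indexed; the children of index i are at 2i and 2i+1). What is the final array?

sift down from index 4: already satisfies heap property
sift down from index 3:
  21 vs larger child 59 at index 6, swap → [63, 32, 59, 90, 68, 21, 33, 81, 49]
sift down from index 2:
  32 vs larger child 90 at index 4, swap → [63, 90, 59, 32, 68, 21, 33, 81, 49]
  32 vs larger child 81 at index 8, swap → [63, 90, 59, 81, 68, 21, 33, 32, 49]
sift down from index 1:
  63 vs larger child 90 at index 2, swap → [90, 63, 59, 81, 68, 21, 33, 32, 49]
  63 vs larger child 81 at index 4, swap → [90, 81, 59, 63, 68, 21, 33, 32, 49]

[90, 81, 59, 63, 68, 21, 33, 32, 49]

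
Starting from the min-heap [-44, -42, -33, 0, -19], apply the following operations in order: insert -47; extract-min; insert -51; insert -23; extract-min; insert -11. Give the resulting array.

[-44, -42, -33, 0, -19, -23, -11]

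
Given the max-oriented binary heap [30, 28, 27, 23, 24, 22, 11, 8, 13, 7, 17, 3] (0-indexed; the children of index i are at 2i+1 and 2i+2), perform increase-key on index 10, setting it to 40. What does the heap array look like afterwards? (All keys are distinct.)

set index 10 from 17 to 40 → [30, 28, 27, 23, 24, 22, 11, 8, 13, 7, 40, 3]
40 > parent 24 at index 4, swap → [30, 28, 27, 23, 40, 22, 11, 8, 13, 7, 24, 3]
40 > parent 28 at index 1, swap → [30, 40, 27, 23, 28, 22, 11, 8, 13, 7, 24, 3]
40 > parent 30 at index 0, swap → [40, 30, 27, 23, 28, 22, 11, 8, 13, 7, 24, 3]

[40, 30, 27, 23, 28, 22, 11, 8, 13, 7, 24, 3]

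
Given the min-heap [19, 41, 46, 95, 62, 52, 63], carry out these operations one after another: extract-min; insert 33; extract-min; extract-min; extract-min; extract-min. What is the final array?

[62, 95, 63]

extract-min → returns 19:
  remove root 19; move last element 63 to root → [63, 41, 46, 95, 62, 52]
  63 vs smaller child 41 at index 1, swap → [41, 63, 46, 95, 62, 52]
  63 vs smaller child 62 at index 4, swap → [41, 62, 46, 95, 63, 52]
insert 33:
  append 33 at index 6 → [41, 62, 46, 95, 63, 52, 33]
  33 < parent 46 at index 2, swap → [41, 62, 33, 95, 63, 52, 46]
  33 < parent 41 at index 0, swap → [33, 62, 41, 95, 63, 52, 46]
extract-min → returns 33:
  remove root 33; move last element 46 to root → [46, 62, 41, 95, 63, 52]
  46 vs smaller child 41 at index 2, swap → [41, 62, 46, 95, 63, 52]
extract-min → returns 41:
  remove root 41; move last element 52 to root → [52, 62, 46, 95, 63]
  52 vs smaller child 46 at index 2, swap → [46, 62, 52, 95, 63]
extract-min → returns 46:
  remove root 46; move last element 63 to root → [63, 62, 52, 95]
  63 vs smaller child 52 at index 2, swap → [52, 62, 63, 95]
extract-min → returns 52:
  remove root 52; move last element 95 to root → [95, 62, 63]
  95 vs smaller child 62 at index 1, swap → [62, 95, 63]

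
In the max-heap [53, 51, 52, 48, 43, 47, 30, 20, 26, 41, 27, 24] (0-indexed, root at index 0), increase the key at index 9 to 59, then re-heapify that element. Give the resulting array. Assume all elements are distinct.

[59, 53, 52, 48, 51, 47, 30, 20, 26, 43, 27, 24]

set index 9 from 41 to 59 → [53, 51, 52, 48, 43, 47, 30, 20, 26, 59, 27, 24]
59 > parent 43 at index 4, swap → [53, 51, 52, 48, 59, 47, 30, 20, 26, 43, 27, 24]
59 > parent 51 at index 1, swap → [53, 59, 52, 48, 51, 47, 30, 20, 26, 43, 27, 24]
59 > parent 53 at index 0, swap → [59, 53, 52, 48, 51, 47, 30, 20, 26, 43, 27, 24]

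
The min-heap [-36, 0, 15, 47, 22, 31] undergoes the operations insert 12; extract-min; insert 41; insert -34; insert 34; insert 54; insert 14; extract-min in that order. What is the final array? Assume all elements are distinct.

[0, 14, 12, 15, 22, 31, 41, 47, 34, 54]

insert 12:
  append 12 at index 6 → [-36, 0, 15, 47, 22, 31, 12]
  12 < parent 15 at index 2, swap → [-36, 0, 12, 47, 22, 31, 15]
extract-min → returns -36:
  remove root -36; move last element 15 to root → [15, 0, 12, 47, 22, 31]
  15 vs smaller child 0 at index 1, swap → [0, 15, 12, 47, 22, 31]
insert 41:
  append 41 at index 6 → [0, 15, 12, 47, 22, 31, 41] (no swap needed)
insert -34:
  append -34 at index 7 → [0, 15, 12, 47, 22, 31, 41, -34]
  -34 < parent 47 at index 3, swap → [0, 15, 12, -34, 22, 31, 41, 47]
  -34 < parent 15 at index 1, swap → [0, -34, 12, 15, 22, 31, 41, 47]
  -34 < parent 0 at index 0, swap → [-34, 0, 12, 15, 22, 31, 41, 47]
insert 34:
  append 34 at index 8 → [-34, 0, 12, 15, 22, 31, 41, 47, 34] (no swap needed)
insert 54:
  append 54 at index 9 → [-34, 0, 12, 15, 22, 31, 41, 47, 34, 54] (no swap needed)
insert 14:
  append 14 at index 10 → [-34, 0, 12, 15, 22, 31, 41, 47, 34, 54, 14]
  14 < parent 22 at index 4, swap → [-34, 0, 12, 15, 14, 31, 41, 47, 34, 54, 22]
extract-min → returns -34:
  remove root -34; move last element 22 to root → [22, 0, 12, 15, 14, 31, 41, 47, 34, 54]
  22 vs smaller child 0 at index 1, swap → [0, 22, 12, 15, 14, 31, 41, 47, 34, 54]
  22 vs smaller child 14 at index 4, swap → [0, 14, 12, 15, 22, 31, 41, 47, 34, 54]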